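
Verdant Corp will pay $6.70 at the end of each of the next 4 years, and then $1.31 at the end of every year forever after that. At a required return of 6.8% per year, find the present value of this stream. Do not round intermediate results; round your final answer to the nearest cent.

$37.60

PV of 4-year annuity: $6.70 × [1 − (1+0.068)^−4] / 0.068 = 22.79716
Perpetuity value at year 4: $1.31 / 0.068 = 19.26471
PV of perpetuity: 19.26471 / (1+0.068)^4 = 14.80735
Total PV = 22.79716 + 14.80735 = 37.60451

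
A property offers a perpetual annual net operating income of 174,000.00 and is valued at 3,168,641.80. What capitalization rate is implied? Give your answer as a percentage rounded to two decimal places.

5.49%

P = C/r ⇒ r = C/P = 174,000.00/3,168,641.80 = 0.054913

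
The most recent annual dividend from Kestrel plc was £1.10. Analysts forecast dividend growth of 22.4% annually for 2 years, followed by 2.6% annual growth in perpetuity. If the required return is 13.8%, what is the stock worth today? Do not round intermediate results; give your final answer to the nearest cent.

D_1 = 1.34640
D_2 = 1.64799
Terminal value at year 2: TV = D_2×(1+g_2)/(r−g_2) = 1.69084/0.112 = 15.09680
P_0 = D_1/(1+r)^1 + D_2/(1+r)^2 + TV/(1+r)^2
    = 1.18313 + 1.27254 + 11.65736 = 14.11303

£14.11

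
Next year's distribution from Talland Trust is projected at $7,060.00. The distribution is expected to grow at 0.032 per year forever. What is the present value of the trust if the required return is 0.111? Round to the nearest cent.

Growing perpetuity: P = D₁ / (r − g) = $7,060.0000 / (0.111 − 0.032) = $89,367.09

$89367.09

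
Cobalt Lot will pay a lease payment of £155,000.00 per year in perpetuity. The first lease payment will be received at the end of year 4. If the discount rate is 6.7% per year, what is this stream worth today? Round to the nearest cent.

£1904423.96

Value at end of year 3: C / r = £155,000.00 / 0.067 = £2,313,432.8358
Discount to today: PV = £2,313,432.8358 / (1 + 0.067)^3 = £2,313,432.8358 / 1.214768 = £1,904,423.96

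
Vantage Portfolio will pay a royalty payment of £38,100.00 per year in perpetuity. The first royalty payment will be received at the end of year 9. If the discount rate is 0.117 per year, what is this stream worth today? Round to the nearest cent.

£134373.53

Value at end of year 8: C / r = £38,100.00 / 0.117 = £325,641.0256
Discount to today: PV = £325,641.0256 / (1 + 0.117)^8 = £325,641.0256 / 2.423402 = £134,373.53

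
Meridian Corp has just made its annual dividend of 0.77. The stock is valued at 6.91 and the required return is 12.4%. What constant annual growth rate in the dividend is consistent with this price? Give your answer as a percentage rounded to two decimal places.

P = D₀(1+g)/(r−g) ⇒ P(r−g) = D₀(1+g) ⇒ g(P+D₀) = P·r − D₀
g = (P·r − D₀)/(P + D₀) = (6.91×0.124 − 0.77) / (6.91 + 0.77) = 0.011307

1.13%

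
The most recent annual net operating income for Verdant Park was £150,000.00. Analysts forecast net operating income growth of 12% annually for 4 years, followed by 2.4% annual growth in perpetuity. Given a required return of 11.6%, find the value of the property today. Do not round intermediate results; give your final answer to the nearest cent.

£2299026.28

D_1 = 168000.00000
D_2 = 188160.00000
D_3 = 210739.20000
D_4 = 236027.90400
Terminal value at year 4: TV = D_4×(1+g_2)/(r−g_2) = 241692.57370/0.092 = 2627093.19235
P_0 = D_1/(1+r)^1 + D_2/(1+r)^2 + D_3/(1+r)^3 + D_4/(1+r)^4 + TV/(1+r)^4
    = 150537.63441 + 151077.19582 + 151618.69115 + 152162.12732 + 1693630.63448 = 2299026.28318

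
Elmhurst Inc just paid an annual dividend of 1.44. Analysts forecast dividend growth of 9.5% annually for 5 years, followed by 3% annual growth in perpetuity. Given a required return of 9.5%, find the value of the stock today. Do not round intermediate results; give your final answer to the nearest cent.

D_1 = 1.57680
D_2 = 1.72660
D_3 = 1.89062
D_4 = 2.07023
D_5 = 2.26690
Terminal value at year 5: TV = D_5×(1+g_2)/(r−g_2) = 2.33491/0.065 = 35.92171
P_0 = D_1/(1+r)^1 + D_2/(1+r)^2 + D_3/(1+r)^3 + D_4/(1+r)^4 + D_5/(1+r)^5 + TV/(1+r)^5
    = 1.44000 + 1.44000 + 1.44000 + 1.44000 + 1.44000 + 22.81846 = 30.01846

30.02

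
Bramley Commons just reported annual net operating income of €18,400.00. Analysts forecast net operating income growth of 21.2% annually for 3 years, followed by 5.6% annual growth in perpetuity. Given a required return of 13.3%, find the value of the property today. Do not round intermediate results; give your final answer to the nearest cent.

€372155.62

D_1 = 22300.80000
D_2 = 27028.56960
D_3 = 32758.62636
Terminal value at year 3: TV = D_3×(1+g_2)/(r−g_2) = 34593.10943/0.077 = 449261.16144
P_0 = D_1/(1+r)^1 + D_2/(1+r)^2 + D_3/(1+r)^3 + TV/(1+r)^3
    = 19682.96558 + 21055.38771 + 22523.50389 + 308893.76767 = 372155.62485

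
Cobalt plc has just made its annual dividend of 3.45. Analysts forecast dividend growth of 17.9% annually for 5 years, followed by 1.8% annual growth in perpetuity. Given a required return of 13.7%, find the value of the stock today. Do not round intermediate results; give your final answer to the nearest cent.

54.64

D_1 = 4.06755
D_2 = 4.79564
D_3 = 5.65406
D_4 = 6.66614
D_5 = 7.85938
Terminal value at year 5: TV = D_5×(1+g_2)/(r−g_2) = 8.00085/0.119 = 67.23400
P_0 = D_1/(1+r)^1 + D_2/(1+r)^2 + D_3/(1+r)^3 + D_4/(1+r)^4 + D_5/(1+r)^5 + TV/(1+r)^5
    = 3.57744 + 3.70959 + 3.84662 + 3.98871 + 4.13605 + 35.38235 = 54.64075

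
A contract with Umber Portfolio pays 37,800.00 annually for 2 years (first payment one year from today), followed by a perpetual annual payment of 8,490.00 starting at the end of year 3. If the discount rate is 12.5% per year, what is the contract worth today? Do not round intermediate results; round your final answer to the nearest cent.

117131.85

PV of 2-year annuity: 37,800.00 × [1 − (1+0.125)^−2] / 0.125 = 63466.66667
Perpetuity value at year 2: 8,490.00 / 0.125 = 67920.00000
PV of perpetuity: 67920.00000 / (1+0.125)^2 = 53665.18519
Total PV = 63466.66667 + 53665.18519 = 117131.85185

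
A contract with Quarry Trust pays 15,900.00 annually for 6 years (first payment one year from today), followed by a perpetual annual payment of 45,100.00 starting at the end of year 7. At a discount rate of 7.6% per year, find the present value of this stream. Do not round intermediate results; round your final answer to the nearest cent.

456779.17

PV of 6-year annuity: 15,900.00 × [1 − (1+0.076)^−6] / 0.076 = 74404.31472
Perpetuity value at year 6: 45,100.00 / 0.076 = 593421.05263
PV of perpetuity: 593421.05263 / (1+0.076)^6 = 382374.85175
Total PV = 74404.31472 + 382374.85175 = 456779.16647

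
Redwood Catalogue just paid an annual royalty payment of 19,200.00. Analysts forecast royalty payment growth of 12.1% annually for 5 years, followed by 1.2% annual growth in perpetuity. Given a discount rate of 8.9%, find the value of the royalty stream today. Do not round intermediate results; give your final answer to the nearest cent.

D_1 = 21523.20000
D_2 = 24127.50720
D_3 = 27046.93557
D_4 = 30319.61478
D_5 = 33988.28816
Terminal value at year 5: TV = D_5×(1+g_2)/(r−g_2) = 34396.14762/0.077 = 446703.21586
P_0 = D_1/(1+r)^1 + D_2/(1+r)^2 + D_3/(1+r)^3 + D_4/(1+r)^4 + D_5/(1+r)^5 + TV/(1+r)^5
    = 19764.18733 + 20344.95316 + 20942.78466 + 21558.18329 + 22191.66526 + 291661.88630 = 396463.66000

396463.66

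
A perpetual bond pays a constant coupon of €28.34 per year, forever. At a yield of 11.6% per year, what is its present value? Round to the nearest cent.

Level perpetuity: PV = C / r = €28.34 / 0.116 = €244.31

€244.31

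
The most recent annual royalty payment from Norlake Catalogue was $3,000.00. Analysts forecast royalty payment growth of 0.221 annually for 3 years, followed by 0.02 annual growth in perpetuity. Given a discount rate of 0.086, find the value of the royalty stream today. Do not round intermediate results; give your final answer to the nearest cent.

$77321.12

D_1 = 3663.00000
D_2 = 4472.52300
D_3 = 5460.95058
Terminal value at year 3: TV = D_3×(1+g_2)/(r−g_2) = 5570.16959/0.066 = 84396.50901
P_0 = D_1/(1+r)^1 + D_2/(1+r)^2 + D_3/(1+r)^3 + TV/(1+r)^3
    = 3372.92818 + 3792.21483 + 4263.62275 + 65892.35158 = 77321.11733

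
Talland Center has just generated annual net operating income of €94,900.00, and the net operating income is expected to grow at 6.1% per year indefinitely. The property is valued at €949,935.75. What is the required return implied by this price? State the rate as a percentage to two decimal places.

16.70%

D₁ = €94,900.00 × 1.061 = €100,688.9000
P = D₁/(r − g) ⇒ r = D₁/P + g = €100,688.9000/€949,935.75 + 0.061 = 0.105995 + 0.061 = 0.166995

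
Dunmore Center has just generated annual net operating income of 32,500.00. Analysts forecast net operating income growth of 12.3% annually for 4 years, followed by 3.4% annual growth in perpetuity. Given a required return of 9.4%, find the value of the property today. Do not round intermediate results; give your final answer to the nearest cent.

D_1 = 36497.50000
D_2 = 40986.69250
D_3 = 46028.05568
D_4 = 51689.50653
Terminal value at year 4: TV = D_4×(1+g_2)/(r−g_2) = 53446.94975/0.06 = 890782.49580
P_0 = D_1/(1+r)^1 + D_2/(1+r)^2 + D_3/(1+r)^3 + D_4/(1+r)^4 + TV/(1+r)^4
    = 33361.51737 + 34245.87203 + 35153.66937 + 36085.53081 + 621873.98093 = 760720.57051

760720.57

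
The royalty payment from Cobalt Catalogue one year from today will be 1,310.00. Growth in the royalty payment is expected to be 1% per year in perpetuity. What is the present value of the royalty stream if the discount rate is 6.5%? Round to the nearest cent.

Growing perpetuity: P = D₁ / (r − g) = 1,310.0000 / (0.065 − 0.01) = 23,818.18

23818.18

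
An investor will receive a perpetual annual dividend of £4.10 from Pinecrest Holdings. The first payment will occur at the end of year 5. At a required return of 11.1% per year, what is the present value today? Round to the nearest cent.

£24.24

Value at end of year 4: C / r = £4.10 / 0.111 = £36.9369
Discount to today: PV = £36.9369 / (1 + 0.111)^4 = £36.9369 / 1.523548 = £24.24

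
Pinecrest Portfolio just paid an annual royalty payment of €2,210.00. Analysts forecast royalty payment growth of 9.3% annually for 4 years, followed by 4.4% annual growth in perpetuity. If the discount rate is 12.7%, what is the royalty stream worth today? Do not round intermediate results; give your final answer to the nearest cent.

€32785.42

D_1 = 2415.53000
D_2 = 2640.17429
D_3 = 2885.71050
D_4 = 3154.08158
Terminal value at year 4: TV = D_4×(1+g_2)/(r−g_2) = 3292.86116/0.083 = 39673.02608
P_0 = D_1/(1+r)^1 + D_2/(1+r)^2 + D_3/(1+r)^3 + D_4/(1+r)^4 + TV/(1+r)^4
    = 2143.32742 + 2078.66625 + 2015.95583 + 1955.13728 + 24592.32919 = 32785.41597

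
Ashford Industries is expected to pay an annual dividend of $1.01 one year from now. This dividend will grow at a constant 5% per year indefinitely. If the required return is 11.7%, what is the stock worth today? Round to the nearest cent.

$15.07

Growing perpetuity: P = D₁ / (r − g) = $1.0100 / (0.117 − 0.05) = $15.07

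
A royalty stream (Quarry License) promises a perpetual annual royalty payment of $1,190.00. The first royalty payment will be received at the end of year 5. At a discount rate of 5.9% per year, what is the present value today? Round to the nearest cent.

$16036.56

Value at end of year 4: C / r = $1,190.00 / 0.059 = $20,169.4915
Discount to today: PV = $20,169.4915 / (1 + 0.059)^4 = $20,169.4915 / 1.257720 = $16,036.56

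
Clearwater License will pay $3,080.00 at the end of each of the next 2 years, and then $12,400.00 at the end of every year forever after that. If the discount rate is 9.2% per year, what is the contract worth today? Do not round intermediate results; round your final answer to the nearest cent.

$118432.06

PV of 2-year annuity: $3,080.00 × [1 − (1+0.092)^−2] / 0.092 = 5403.40002
Perpetuity value at year 2: $12,400.00 / 0.092 = 134782.60870
PV of perpetuity: 134782.60870 / (1+0.092)^2 = 113028.66057
Total PV = 5403.40002 + 113028.66057 = 118432.06059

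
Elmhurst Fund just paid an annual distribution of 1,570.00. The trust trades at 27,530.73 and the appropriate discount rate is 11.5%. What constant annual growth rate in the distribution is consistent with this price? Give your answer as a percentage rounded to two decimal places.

P = D₀(1+g)/(r−g) ⇒ P(r−g) = D₀(1+g) ⇒ g(P+D₀) = P·r − D₀
g = (P·r − D₀)/(P + D₀) = (27,530.73×0.115 − 1,570.00) / (27,530.73 + 1,570.00) = 0.054845

5.48%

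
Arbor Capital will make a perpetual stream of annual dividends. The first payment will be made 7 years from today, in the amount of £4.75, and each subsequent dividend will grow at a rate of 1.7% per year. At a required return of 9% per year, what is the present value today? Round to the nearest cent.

Value at end of year 6: C₁ / (r − g) = £4.75 / (0.09 − 0.017) = £65.0685
Discount to today: PV = £65.0685 / (1 + 0.09)^6 = £65.0685 / 1.677100 = £38.80

£38.80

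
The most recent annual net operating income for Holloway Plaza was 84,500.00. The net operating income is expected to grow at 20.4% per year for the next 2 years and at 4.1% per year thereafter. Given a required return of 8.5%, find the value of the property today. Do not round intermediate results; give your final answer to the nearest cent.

2659594.13

D_1 = 101738.00000
D_2 = 122492.55200
Terminal value at year 2: TV = D_2×(1+g_2)/(r−g_2) = 127514.74663/0.044 = 2898062.42345
P_0 = D_1/(1+r)^1 + D_2/(1+r)^2 + TV/(1+r)^2
    = 93767.74194 + 104051.94589 + 2461774.44707 = 2659594.13490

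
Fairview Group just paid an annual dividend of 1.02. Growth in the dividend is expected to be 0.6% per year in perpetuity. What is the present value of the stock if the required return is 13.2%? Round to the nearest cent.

8.14

D₁ = D₀ × (1 + g) = 1.02 × 1.006 = 1.0261
Growing perpetuity: P = D₁ / (r − g) = 1.0261 / (0.132 − 0.006) = 8.14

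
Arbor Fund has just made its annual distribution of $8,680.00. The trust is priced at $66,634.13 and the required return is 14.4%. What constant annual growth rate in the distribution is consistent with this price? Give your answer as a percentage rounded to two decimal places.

1.22%

P = D₀(1+g)/(r−g) ⇒ P(r−g) = D₀(1+g) ⇒ g(P+D₀) = P·r − D₀
g = (P·r − D₀)/(P + D₀) = ($66,634.13×0.144 − $8,680.00) / ($66,634.13 + $8,680.00) = 0.012153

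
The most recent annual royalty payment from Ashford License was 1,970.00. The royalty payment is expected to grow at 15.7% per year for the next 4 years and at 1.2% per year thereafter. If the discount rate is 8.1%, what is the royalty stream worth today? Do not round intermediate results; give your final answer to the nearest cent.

47282.36

D_1 = 2279.29000
D_2 = 2637.13853
D_3 = 3051.16928
D_4 = 3530.20286
Terminal value at year 4: TV = D_4×(1+g_2)/(r−g_2) = 3572.56529/0.069 = 51776.30856
P_0 = D_1/(1+r)^1 + D_2/(1+r)^2 + D_3/(1+r)^3 + D_4/(1+r)^4 + TV/(1+r)^4
    = 2108.50139 + 2256.74015 + 2415.40089 + 2585.21630 + 37916.50579 = 47282.36452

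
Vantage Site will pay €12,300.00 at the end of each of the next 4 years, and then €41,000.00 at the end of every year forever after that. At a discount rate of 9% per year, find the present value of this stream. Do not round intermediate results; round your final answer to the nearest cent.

€362575.60

PV of 4-year annuity: €12,300.00 × [1 − (1+0.09)^−4] / 0.09 = 39848.55449
Perpetuity value at year 4: €41,000.00 / 0.09 = 455555.55556
PV of perpetuity: 455555.55556 / (1+0.09)^4 = 322727.04060
Total PV = 39848.55449 + 322727.04060 = 362575.59508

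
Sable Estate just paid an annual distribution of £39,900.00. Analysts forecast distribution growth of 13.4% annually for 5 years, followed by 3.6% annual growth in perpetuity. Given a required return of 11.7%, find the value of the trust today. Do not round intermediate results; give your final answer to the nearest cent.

D_1 = 45246.60000
D_2 = 51309.64440
D_3 = 58185.13675
D_4 = 65981.94507
D_5 = 74823.52571
Terminal value at year 5: TV = D_5×(1+g_2)/(r−g_2) = 77517.17264/0.081 = 957002.13135
P_0 = D_1/(1+r)^1 + D_2/(1+r)^2 + D_3/(1+r)^3 + D_4/(1+r)^4 + D_5/(1+r)^5 + TV/(1+r)^5
    = 40507.25157 + 41123.74510 + 41749.62126 + 42385.02283 + 43030.09480 + 550360.22486 = 759155.96042

£759155.96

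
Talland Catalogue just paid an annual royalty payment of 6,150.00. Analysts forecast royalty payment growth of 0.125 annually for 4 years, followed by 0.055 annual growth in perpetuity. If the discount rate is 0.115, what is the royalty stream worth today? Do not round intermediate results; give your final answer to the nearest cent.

137225.91

D_1 = 6918.75000
D_2 = 7783.59375
D_3 = 8756.54297
D_4 = 9851.11084
Terminal value at year 4: TV = D_4×(1+g_2)/(r−g_2) = 10392.92194/0.06 = 173215.36560
P_0 = D_1/(1+r)^1 + D_2/(1+r)^2 + D_3/(1+r)^3 + D_4/(1+r)^4 + TV/(1+r)^4
    = 6205.15695 + 6260.80858 + 6316.95933 + 6373.61368 + 112069.37380 = 137225.91234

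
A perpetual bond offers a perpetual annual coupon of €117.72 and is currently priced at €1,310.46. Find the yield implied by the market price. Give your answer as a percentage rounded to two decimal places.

8.98%

P = C/r ⇒ r = C/P = €117.72/€1,310.46 = 0.089831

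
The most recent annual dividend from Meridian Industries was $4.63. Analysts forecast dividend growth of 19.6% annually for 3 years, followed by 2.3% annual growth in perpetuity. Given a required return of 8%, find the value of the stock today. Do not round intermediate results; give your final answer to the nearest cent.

D_1 = 5.53748
D_2 = 6.62283
D_3 = 7.92090
Terminal value at year 3: TV = D_3×(1+g_2)/(r−g_2) = 8.10308/0.057 = 142.15931
P_0 = D_1/(1+r)^1 + D_2/(1+r)^2 + D_3/(1+r)^3 + TV/(1+r)^3
    = 5.12730 + 5.67801 + 6.28787 + 112.85064 = 129.94381

$129.94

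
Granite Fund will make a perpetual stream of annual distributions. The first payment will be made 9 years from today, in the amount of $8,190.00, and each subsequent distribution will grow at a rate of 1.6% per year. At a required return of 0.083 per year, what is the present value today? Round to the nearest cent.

$64592.40

Value at end of year 8: C₁ / (r − g) = $8,190.00 / (0.083 − 0.016) = $122,238.8060
Discount to today: PV = $122,238.8060 / (1 + 0.083)^8 = $122,238.8060 / 1.892464 = $64,592.40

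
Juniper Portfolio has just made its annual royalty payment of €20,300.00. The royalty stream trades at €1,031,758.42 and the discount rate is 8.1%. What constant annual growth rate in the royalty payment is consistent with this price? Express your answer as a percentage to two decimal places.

6.01%

P = D₀(1+g)/(r−g) ⇒ P(r−g) = D₀(1+g) ⇒ g(P+D₀) = P·r − D₀
g = (P·r − D₀)/(P + D₀) = (€1,031,758.42×0.081 − €20,300.00) / (€1,031,758.42 + €20,300.00) = 0.060142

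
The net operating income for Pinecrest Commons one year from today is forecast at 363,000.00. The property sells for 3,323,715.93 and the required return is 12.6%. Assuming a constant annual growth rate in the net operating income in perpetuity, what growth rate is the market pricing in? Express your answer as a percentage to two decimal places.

P = D₁/(r−g) ⇒ g = r − D₁/P = 0.126 − 363,000.00/3,323,715.93 = 0.016785

1.68%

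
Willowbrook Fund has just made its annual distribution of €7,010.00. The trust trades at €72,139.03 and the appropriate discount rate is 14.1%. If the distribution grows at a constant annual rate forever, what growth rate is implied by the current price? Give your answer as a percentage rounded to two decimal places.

P = D₀(1+g)/(r−g) ⇒ P(r−g) = D₀(1+g) ⇒ g(P+D₀) = P·r − D₀
g = (P·r − D₀)/(P + D₀) = (€72,139.03×0.141 − €7,010.00) / (€72,139.03 + €7,010.00) = 0.039945

3.99%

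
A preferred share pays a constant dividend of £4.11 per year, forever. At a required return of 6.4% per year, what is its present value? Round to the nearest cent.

Level perpetuity: PV = C / r = £4.11 / 0.064 = £64.22

£64.22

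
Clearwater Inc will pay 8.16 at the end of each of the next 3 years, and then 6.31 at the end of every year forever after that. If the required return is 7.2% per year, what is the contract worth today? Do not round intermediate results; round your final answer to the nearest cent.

PV of 3-year annuity: 8.16 × [1 − (1+0.072)^−3] / 0.072 = 21.33641
Perpetuity value at year 3: 6.31 / 0.072 = 87.63889
PV of perpetuity: 87.63889 / (1+0.072)^3 = 71.13978
Total PV = 21.33641 + 71.13978 = 92.47619

92.48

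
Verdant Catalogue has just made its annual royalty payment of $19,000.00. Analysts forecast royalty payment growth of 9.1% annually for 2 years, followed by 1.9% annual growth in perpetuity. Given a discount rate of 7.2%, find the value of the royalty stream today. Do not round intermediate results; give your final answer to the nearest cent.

$417382.01

D_1 = 20729.00000
D_2 = 22615.33900
Terminal value at year 2: TV = D_2×(1+g_2)/(r−g_2) = 23045.03044/0.053 = 434811.89511
P_0 = D_1/(1+r)^1 + D_2/(1+r)^2 + TV/(1+r)^2
    = 19336.75373 + 19679.47605 + 378365.77529 = 417382.00507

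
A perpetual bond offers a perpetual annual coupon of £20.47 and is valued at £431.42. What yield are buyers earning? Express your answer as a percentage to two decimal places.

P = C/r ⇒ r = C/P = £20.47/£431.42 = 0.047448

4.74%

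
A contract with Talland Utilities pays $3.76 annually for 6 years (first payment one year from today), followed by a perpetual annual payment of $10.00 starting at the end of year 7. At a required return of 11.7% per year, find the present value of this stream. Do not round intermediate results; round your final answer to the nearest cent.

PV of 6-year annuity: $3.76 × [1 − (1+0.117)^−6] / 0.117 = 15.59114
Perpetuity value at year 6: $10.00 / 0.117 = 85.47009
PV of perpetuity: 85.47009 / (1+0.117)^6 = 44.00430
Total PV = 15.59114 + 44.00430 = 59.59543

$59.60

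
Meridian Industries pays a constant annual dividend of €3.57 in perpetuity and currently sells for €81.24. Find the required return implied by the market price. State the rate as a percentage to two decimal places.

4.39%

P = C/r ⇒ r = C/P = €3.57/€81.24 = 0.043944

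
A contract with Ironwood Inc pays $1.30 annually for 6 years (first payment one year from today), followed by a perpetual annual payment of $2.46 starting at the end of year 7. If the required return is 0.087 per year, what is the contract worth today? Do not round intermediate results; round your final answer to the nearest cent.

$23.03

PV of 6-year annuity: $1.30 × [1 − (1+0.087)^−6] / 0.087 = 5.88423
Perpetuity value at year 6: $2.46 / 0.087 = 28.27586
PV of perpetuity: 28.27586 / (1+0.087)^6 = 17.14110
Total PV = 5.88423 + 17.14110 = 23.02532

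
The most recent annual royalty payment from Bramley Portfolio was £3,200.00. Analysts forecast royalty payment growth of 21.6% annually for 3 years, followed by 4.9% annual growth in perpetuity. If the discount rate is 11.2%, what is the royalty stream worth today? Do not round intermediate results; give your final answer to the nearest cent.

£81184.35

D_1 = 3891.20000
D_2 = 4731.69920
D_3 = 5753.74623
Terminal value at year 3: TV = D_3×(1+g_2)/(r−g_2) = 6035.67979/0.063 = 95804.44115
P_0 = D_1/(1+r)^1 + D_2/(1+r)^2 + D_3/(1+r)^3 + TV/(1+r)^3
    = 3499.28058 + 3826.55142 + 4184.43033 + 69674.08598 = 81184.34831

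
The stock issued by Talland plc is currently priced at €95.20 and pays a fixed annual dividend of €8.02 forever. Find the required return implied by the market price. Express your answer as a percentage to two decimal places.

8.42%

P = C/r ⇒ r = C/P = €8.02/€95.20 = 0.084244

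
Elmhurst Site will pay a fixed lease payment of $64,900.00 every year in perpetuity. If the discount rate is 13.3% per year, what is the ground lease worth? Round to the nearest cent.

Level perpetuity: PV = C / r = $64,900.00 / 0.133 = $487,969.92

$487969.92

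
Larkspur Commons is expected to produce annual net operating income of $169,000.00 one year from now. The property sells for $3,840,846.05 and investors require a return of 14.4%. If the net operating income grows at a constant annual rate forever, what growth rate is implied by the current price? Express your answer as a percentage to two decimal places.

10.00%

P = D₁/(r−g) ⇒ g = r − D₁/P = 0.144 − $169,000.00/$3,840,846.05 = 0.099999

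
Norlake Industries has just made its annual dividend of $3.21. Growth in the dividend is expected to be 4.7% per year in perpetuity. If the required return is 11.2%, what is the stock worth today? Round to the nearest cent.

D₁ = D₀ × (1 + g) = $3.21 × 1.047 = $3.3609
Growing perpetuity: P = D₁ / (r − g) = $3.3609 / (0.112 − 0.047) = $51.71

$51.71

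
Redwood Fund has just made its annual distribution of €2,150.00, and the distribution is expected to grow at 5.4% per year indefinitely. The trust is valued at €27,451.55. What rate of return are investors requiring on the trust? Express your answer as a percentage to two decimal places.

13.65%

D₁ = €2,150.00 × 1.054 = €2,266.1000
P = D₁/(r − g) ⇒ r = D₁/P + g = €2,266.1000/€27,451.55 + 0.054 = 0.082549 + 0.054 = 0.136549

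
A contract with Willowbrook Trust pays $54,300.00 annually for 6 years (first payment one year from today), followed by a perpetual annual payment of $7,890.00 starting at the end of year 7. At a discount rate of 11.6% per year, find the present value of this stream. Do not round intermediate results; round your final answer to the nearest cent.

PV of 6-year annuity: $54,300.00 × [1 − (1+0.116)^−6] / 0.116 = 225801.63023
Perpetuity value at year 6: $7,890.00 / 0.116 = 68017.24138
PV of perpetuity: 68017.24138 / (1+0.116)^6 = 35207.39124
Total PV = 225801.63023 + 35207.39124 = 261009.02147

$261009.02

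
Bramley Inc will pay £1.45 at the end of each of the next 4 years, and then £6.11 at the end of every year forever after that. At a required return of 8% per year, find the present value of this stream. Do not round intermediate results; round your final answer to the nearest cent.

PV of 4-year annuity: £1.45 × [1 − (1+0.08)^−4] / 0.08 = 4.80258
Perpetuity value at year 4: £6.11 / 0.08 = 76.37500
PV of perpetuity: 76.37500 / (1+0.08)^4 = 56.13791
Total PV = 4.80258 + 56.13791 = 60.94049

£60.94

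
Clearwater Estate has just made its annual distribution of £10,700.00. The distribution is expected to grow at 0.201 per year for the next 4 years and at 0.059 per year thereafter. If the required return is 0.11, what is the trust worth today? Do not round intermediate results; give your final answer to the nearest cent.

D_1 = 12850.70000
D_2 = 15433.69070
D_3 = 18535.86253
D_4 = 22261.57090
Terminal value at year 4: TV = D_4×(1+g_2)/(r−g_2) = 23575.00358/0.051 = 462254.97220
P_0 = D_1/(1+r)^1 + D_2/(1+r)^2 + D_3/(1+r)^3 + D_4/(1+r)^4 + TV/(1+r)^4
    = 11577.20721 + 12526.32960 + 13553.26293 + 14664.38628 + 304501.66814 = 356822.85416

£356822.85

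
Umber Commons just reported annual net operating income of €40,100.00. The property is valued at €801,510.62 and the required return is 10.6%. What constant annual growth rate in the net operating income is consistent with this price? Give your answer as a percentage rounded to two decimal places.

5.33%

P = D₀(1+g)/(r−g) ⇒ P(r−g) = D₀(1+g) ⇒ g(P+D₀) = P·r − D₀
g = (P·r − D₀)/(P + D₀) = (€801,510.62×0.106 − €40,100.00) / (€801,510.62 + €40,100.00) = 0.053303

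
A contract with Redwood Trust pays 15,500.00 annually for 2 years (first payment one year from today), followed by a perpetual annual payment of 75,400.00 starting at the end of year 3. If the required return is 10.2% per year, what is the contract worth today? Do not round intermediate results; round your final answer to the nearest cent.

PV of 2-year annuity: 15,500.00 × [1 − (1+0.102)^−2] / 0.102 = 26828.79832
Perpetuity value at year 2: 75,400.00 / 0.102 = 739215.68627
PV of perpetuity: 739215.68627 / (1+0.102)^2 = 608706.56410
Total PV = 26828.79832 + 608706.56410 = 635535.36243

635535.36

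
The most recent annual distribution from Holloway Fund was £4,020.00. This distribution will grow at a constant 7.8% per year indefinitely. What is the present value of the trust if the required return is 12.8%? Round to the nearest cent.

D₁ = D₀ × (1 + g) = £4,020.00 × 1.078 = £4,333.5600
Growing perpetuity: P = D₁ / (r − g) = £4,333.5600 / (0.128 − 0.078) = £86,671.20

£86671.20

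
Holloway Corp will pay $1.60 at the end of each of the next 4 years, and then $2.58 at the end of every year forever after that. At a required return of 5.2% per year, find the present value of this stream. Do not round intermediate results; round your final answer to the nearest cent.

$46.16

PV of 4-year annuity: $1.60 × [1 − (1+0.052)^−4] / 0.052 = 5.64726
Perpetuity value at year 4: $2.58 / 0.052 = 49.61538
PV of perpetuity: 49.61538 / (1+0.052)^4 = 40.50918
Total PV = 5.64726 + 40.50918 = 46.15644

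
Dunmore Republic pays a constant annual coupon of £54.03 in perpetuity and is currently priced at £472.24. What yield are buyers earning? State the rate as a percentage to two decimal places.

11.44%

P = C/r ⇒ r = C/P = £54.03/£472.24 = 0.114412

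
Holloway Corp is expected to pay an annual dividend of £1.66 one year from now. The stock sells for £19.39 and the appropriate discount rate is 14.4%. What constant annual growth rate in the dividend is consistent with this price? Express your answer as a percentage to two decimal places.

5.84%

P = D₁/(r−g) ⇒ g = r − D₁/P = 0.144 − £1.66/£19.39 = 0.058389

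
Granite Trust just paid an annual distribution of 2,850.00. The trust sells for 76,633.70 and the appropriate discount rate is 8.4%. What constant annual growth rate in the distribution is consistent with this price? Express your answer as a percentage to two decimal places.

4.51%

P = D₀(1+g)/(r−g) ⇒ P(r−g) = D₀(1+g) ⇒ g(P+D₀) = P·r − D₀
g = (P·r − D₀)/(P + D₀) = (76,633.70×0.084 − 2,850.00) / (76,633.70 + 2,850.00) = 0.045132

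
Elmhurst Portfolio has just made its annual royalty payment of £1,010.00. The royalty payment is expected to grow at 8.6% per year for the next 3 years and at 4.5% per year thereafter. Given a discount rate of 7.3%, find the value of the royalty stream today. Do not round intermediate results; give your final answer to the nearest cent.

D_1 = 1096.86000
D_2 = 1191.18996
D_3 = 1293.63230
Terminal value at year 3: TV = D_3×(1+g_2)/(r−g_2) = 1351.84575/0.028 = 48280.20535
P_0 = D_1/(1+r)^1 + D_2/(1+r)^2 + D_3/(1+r)^3 + TV/(1+r)^3
    = 1022.23672 + 1034.62169 + 1047.15672 + 39081.38469 = 42185.39982

£42185.40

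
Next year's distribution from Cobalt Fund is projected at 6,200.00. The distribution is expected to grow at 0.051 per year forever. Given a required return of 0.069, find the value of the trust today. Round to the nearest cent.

344444.44

Growing perpetuity: P = D₁ / (r − g) = 6,200.0000 / (0.069 − 0.051) = 344,444.44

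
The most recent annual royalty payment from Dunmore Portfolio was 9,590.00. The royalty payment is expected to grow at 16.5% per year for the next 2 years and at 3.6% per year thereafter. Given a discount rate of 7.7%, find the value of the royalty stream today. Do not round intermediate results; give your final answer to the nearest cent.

D_1 = 11172.35000
D_2 = 13015.78775
Terminal value at year 2: TV = D_2×(1+g_2)/(r−g_2) = 13484.35611/0.041 = 328886.73437
P_0 = D_1/(1+r)^1 + D_2/(1+r)^2 + TV/(1+r)^2
    = 10373.58403 + 11221.19350 + 283540.40150 = 305135.17902

305135.18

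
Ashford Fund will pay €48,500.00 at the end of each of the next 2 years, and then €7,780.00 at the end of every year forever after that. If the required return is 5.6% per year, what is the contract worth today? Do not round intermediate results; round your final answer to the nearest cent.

PV of 2-year annuity: €48,500.00 × [1 − (1+0.056)^−2] / 0.056 = 89420.48324
Perpetuity value at year 2: €7,780.00 / 0.056 = 138928.57143
PV of perpetuity: 138928.57143 / (1+0.056)^2 = 124584.41968
Total PV = 89420.48324 + 124584.41968 = 214004.90293

€214004.90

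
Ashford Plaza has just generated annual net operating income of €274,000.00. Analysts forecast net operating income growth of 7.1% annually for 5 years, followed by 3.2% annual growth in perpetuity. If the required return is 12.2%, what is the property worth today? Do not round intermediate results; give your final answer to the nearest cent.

D_1 = 293454.00000
D_2 = 314289.23400
D_3 = 336603.76961
D_4 = 360502.63726
D_5 = 386098.32450
Terminal value at year 5: TV = D_5×(1+g_2)/(r−g_2) = 398453.47089/0.09 = 4427260.78762
P_0 = D_1/(1+r)^1 + D_2/(1+r)^2 + D_3/(1+r)^3 + D_4/(1+r)^4 + D_5/(1+r)^5 + TV/(1+r)^5
    = 261545.45455 + 249657.02479 + 238308.97821 + 227476.75193 + 217136.89957 + 2489836.44839 = 3683961.55744

€3683961.56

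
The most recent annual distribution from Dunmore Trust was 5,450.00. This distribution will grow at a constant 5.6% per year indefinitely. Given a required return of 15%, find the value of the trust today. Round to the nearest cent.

61225.53

D₁ = D₀ × (1 + g) = 5,450.00 × 1.056 = 5,755.2000
Growing perpetuity: P = D₁ / (r − g) = 5,755.2000 / (0.15 − 0.056) = 61,225.53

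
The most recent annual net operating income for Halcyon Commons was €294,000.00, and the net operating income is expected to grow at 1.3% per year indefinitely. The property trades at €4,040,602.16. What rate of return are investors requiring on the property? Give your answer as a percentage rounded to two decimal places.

D₁ = €294,000.00 × 1.013 = €297,822.0000
P = D₁/(r − g) ⇒ r = D₁/P + g = €297,822.0000/€4,040,602.16 + 0.013 = 0.073707 + 0.013 = 0.086707

8.67%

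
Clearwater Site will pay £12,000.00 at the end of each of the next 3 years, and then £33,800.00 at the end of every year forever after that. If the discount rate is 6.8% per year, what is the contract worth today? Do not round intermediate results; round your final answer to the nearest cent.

PV of 3-year annuity: £12,000.00 × [1 − (1+0.068)^−3] / 0.068 = 31607.22118
Perpetuity value at year 3: £33,800.00 / 0.068 = 497058.82353
PV of perpetuity: 497058.82353 / (1+0.068)^3 = 408031.81719
Total PV = 31607.22118 + 408031.81719 = 439639.03838

£439639.04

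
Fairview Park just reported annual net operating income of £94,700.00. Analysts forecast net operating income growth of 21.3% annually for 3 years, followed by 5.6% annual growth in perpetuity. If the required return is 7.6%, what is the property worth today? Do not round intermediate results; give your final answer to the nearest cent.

D_1 = 114871.10000
D_2 = 139338.64430
D_3 = 169017.77554
Terminal value at year 3: TV = D_3×(1+g_2)/(r−g_2) = 178482.77097/0.02 = 8924138.54830
P_0 = D_1/(1+r)^1 + D_2/(1+r)^2 + D_3/(1+r)^3 + TV/(1+r)^3
    = 106757.52788 + 120350.26145 + 135673.66834 + 7163569.68857 = 7526351.14625

£7526351.15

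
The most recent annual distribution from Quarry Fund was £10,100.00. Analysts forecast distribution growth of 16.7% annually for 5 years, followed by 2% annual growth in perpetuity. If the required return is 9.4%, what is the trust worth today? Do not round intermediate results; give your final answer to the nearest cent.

£253845.23

D_1 = 11786.70000
D_2 = 13755.07890
D_3 = 16052.17708
D_4 = 18732.89065
D_5 = 21861.28339
Terminal value at year 5: TV = D_5×(1+g_2)/(r−g_2) = 22298.50905/0.074 = 301331.20343
P_0 = D_1/(1+r)^1 + D_2/(1+r)^2 + D_3/(1+r)^3 + D_4/(1+r)^4 + D_5/(1+r)^5 + TV/(1+r)^5
    = 10773.94881 + 11492.86861 + 12259.76021 + 13077.82465 + 13950.47657 + 192290.35271 = 253845.23157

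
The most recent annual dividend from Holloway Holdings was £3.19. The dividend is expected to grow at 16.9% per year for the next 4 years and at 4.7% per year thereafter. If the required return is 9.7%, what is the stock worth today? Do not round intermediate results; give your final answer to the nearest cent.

D_1 = 3.72911
D_2 = 4.35933
D_3 = 5.09606
D_4 = 5.95729
Terminal value at year 4: TV = D_4×(1+g_2)/(r−g_2) = 6.23728/0.05 = 124.74565
P_0 = D_1/(1+r)^1 + D_2/(1+r)^2 + D_3/(1+r)^3 + D_4/(1+r)^4 + TV/(1+r)^4
    = 3.39937 + 3.62248 + 3.86024 + 4.11360 + 86.13882 = 101.13451

£101.13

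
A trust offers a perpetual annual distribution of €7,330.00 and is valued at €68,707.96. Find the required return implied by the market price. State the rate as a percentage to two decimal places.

10.67%

P = C/r ⇒ r = C/P = €7,330.00/€68,707.96 = 0.106683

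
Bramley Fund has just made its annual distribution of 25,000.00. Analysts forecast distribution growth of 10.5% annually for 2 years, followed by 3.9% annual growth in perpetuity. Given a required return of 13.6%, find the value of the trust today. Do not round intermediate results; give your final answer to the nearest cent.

D_1 = 27625.00000
D_2 = 30525.62500
Terminal value at year 2: TV = D_2×(1+g_2)/(r−g_2) = 31716.12437/0.097 = 326970.35438
P_0 = D_1/(1+r)^1 + D_2/(1+r)^2 + TV/(1+r)^2
    = 24317.78169 + 23654.18025 + 253367.97199 = 301339.93393

301339.93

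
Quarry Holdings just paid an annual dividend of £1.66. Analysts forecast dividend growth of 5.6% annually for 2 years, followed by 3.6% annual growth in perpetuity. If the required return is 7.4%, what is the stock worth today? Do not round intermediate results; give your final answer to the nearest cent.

D_1 = 1.75296
D_2 = 1.85113
Terminal value at year 2: TV = D_2×(1+g_2)/(r−g_2) = 1.91777/0.038 = 50.46753
P_0 = D_1/(1+r)^1 + D_2/(1+r)^2 + TV/(1+r)^2
    = 1.63218 + 1.60482 + 43.75257 = 46.98957

£46.99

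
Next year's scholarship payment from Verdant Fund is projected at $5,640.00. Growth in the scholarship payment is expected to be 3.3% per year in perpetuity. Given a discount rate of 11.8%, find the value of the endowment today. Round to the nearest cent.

$66352.94

Growing perpetuity: P = D₁ / (r − g) = $5,640.0000 / (0.118 − 0.033) = $66,352.94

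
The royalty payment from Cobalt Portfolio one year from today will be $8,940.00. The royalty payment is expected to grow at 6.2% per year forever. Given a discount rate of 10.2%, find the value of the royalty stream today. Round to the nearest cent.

$223500.00

Growing perpetuity: P = D₁ / (r − g) = $8,940.0000 / (0.102 − 0.062) = $223,500.00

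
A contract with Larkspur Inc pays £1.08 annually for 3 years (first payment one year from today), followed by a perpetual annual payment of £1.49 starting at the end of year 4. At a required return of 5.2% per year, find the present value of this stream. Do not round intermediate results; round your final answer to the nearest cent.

£27.54

PV of 3-year annuity: £1.08 × [1 − (1+0.052)^−3] / 0.052 = 2.93012
Perpetuity value at year 3: £1.49 / 0.052 = 28.65385
PV of perpetuity: 28.65385 / (1+0.052)^3 = 24.61137
Total PV = 2.93012 + 24.61137 = 27.54149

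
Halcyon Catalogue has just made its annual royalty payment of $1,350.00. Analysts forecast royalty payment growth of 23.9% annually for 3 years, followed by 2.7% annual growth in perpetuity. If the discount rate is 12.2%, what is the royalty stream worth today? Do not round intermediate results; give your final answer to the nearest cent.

D_1 = 1672.65000
D_2 = 2072.41335
D_3 = 2567.72014
Terminal value at year 3: TV = D_3×(1+g_2)/(r−g_2) = 2637.04858/0.095 = 27758.40615
P_0 = D_1/(1+r)^1 + D_2/(1+r)^2 + D_3/(1+r)^3 + TV/(1+r)^3
    = 1490.77540 + 1646.23059 + 1817.89635 + 19652.41629 = 24607.31863

$24607.32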